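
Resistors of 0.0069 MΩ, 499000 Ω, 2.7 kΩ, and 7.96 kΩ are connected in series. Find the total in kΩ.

In kΩ:
  0.0069 MΩ = 0.0069 × 10^3 kΩ = 6.9
  499000 Ω = 499000 × 10^-3 kΩ = 499
  2.7 kΩ → 2.7
  7.96 kΩ → 7.96
Sum: 6.9 + 499 + 2.7 + 7.96 = 516.56

516.56 kΩ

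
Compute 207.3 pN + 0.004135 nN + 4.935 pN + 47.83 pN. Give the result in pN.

264.2 pN

In pN:
  207.3 pN → 207.3
  0.004135 nN = 0.004135 × 10^3 pN = 4.135
  4.935 pN → 4.935
  47.83 pN → 47.83
Sum: 207.3 + 4.135 + 4.935 + 47.83 = 264.2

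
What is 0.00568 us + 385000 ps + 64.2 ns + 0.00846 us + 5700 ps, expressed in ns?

In ns:
  0.00568 us = 0.00568 × 10^3 ns = 5.68
  385000 ps = 385000 × 10^-3 ns = 385
  64.2 ns → 64.2
  0.00846 us = 0.00846 × 10^3 ns = 8.46
  5700 ps = 5700 × 10^-3 ns = 5.7
Sum: 5.68 + 385 + 64.2 + 8.46 + 5.7 = 469.04

469.04 ns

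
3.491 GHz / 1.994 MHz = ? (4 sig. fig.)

(3.491 × 10^9) / (1.994 × 10^6) = 1.7508 × 10^3

1751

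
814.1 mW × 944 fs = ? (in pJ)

0.7685104 pJ

814.1 × 10^-3 × 944 × 10^-15 = 768510.4 × 10^-18 J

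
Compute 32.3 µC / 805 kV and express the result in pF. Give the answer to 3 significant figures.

(32.3 × 10⁻⁶) / (805 × 10³) = 0.040124 × 10⁻⁹ F

40.1 pF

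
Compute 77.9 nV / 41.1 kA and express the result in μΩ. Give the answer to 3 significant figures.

0.00000190 μΩ

(77.9e-9) / (41.1e3) = 1.8954e-12 Ω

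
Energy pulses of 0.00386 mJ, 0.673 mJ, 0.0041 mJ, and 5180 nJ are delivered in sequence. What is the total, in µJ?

In µJ:
  0.00386 mJ = 0.00386e3 µJ = 3.86
  0.673 mJ = 0.673e3 µJ = 673
  0.0041 mJ = 0.0041e3 µJ = 4.1
  5180 nJ = 5180e-3 µJ = 5.18
Sum: 3.86 + 673 + 4.1 + 5.18 = 686.14

686.14 µJ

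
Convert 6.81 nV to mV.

0.00000681 mV

nano = 1e-9, milli = 1e-3; factor is 1e-6.
6.81 × 1e-6 = 0.00000681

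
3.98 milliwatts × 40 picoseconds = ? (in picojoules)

0.1592 picojoules

3.98 × 10^-3 × 40 × 10^-12 = 159.2 × 10^-15 J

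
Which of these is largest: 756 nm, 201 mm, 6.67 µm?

756 nm = 0.000000756 m
201 mm = 0.201 m
6.67 µm = 0.00000667 m

201 mm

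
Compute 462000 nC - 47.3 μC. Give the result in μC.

414.7 μC

In μC:
  462000 nC = 462000 × 10^-3 μC = 462
  47.3 μC → 47.3
Difference: 462 - 47.3 = 414.7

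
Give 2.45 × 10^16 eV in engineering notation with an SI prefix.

= 24.5 × 10^15 eV; 10^15 is peta.

24.5 PeV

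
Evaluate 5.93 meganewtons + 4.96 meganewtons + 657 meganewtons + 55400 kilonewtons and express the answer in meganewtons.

In meganewtons:
  5.93 meganewtons → 5.93
  4.96 meganewtons → 4.96
  657 meganewtons → 657
  55400 kilonewtons = 55400 × 10^-3 meganewtons = 55.4
Sum: 5.93 + 4.96 + 657 + 55.4 = 723.29

723.29 meganewtons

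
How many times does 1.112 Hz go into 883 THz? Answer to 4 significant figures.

794100000000000

(883e12) / (1.112) = 794.06e12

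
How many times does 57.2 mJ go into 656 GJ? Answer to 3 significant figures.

11500000000000

(656 × 10⁹) / (57.2 × 10⁻³) = 11.47 × 10¹²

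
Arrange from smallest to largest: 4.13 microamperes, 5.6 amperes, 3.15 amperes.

4.13 microamperes < 3.15 amperes < 5.6 amperes

4.13 microamperes = 0.00000413 amperes
5.6 amperes = 5.6 amperes
3.15 amperes = 3.15 amperes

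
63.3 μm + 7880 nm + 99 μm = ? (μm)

In μm:
  63.3 μm → 63.3
  7880 nm = 7880e-3 μm = 7.88
  99 μm → 99
Sum: 63.3 + 7.88 + 99 = 170.18

170.18 μm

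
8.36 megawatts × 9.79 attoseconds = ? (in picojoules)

81.8444 picojoules

8.36 × 10⁶ × 9.79 × 10⁻¹⁸ = 81.8444 × 10⁻¹² J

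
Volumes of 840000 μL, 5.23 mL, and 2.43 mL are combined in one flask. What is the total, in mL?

In mL:
  840000 μL = 840000 × 10^-3 mL = 840
  5.23 mL → 5.23
  2.43 mL → 2.43
Sum: 840 + 5.23 + 2.43 = 847.66

847.66 mL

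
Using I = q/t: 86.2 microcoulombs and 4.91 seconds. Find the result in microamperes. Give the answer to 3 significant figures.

(86.2 × 10⁻⁶) / (4.91) = 17.556 × 10⁻⁶ A

17.6 microamperes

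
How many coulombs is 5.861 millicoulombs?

milli = 10^-3, (no prefix) = 10^0; factor is 10^-3.
5.861 × 10^-3 = 0.005861

0.005861 coulombs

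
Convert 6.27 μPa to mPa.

micro = 1e-6, milli = 1e-3; factor is 1e-3.
6.27 × 1e-3 = 0.00627

0.00627 mPa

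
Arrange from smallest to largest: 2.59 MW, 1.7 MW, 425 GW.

2.59 MW = 2590000 W
1.7 MW = 1700000 W
425 GW = 425000000000 W

1.7 MW < 2.59 MW < 425 GW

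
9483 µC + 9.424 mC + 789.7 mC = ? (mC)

In mC:
  9483 µC = 9483e-3 mC = 9.483
  9.424 mC → 9.424
  789.7 mC → 789.7
Sum: 9.483 + 9.424 + 789.7 = 808.607

808.607 mC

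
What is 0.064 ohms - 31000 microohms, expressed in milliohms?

33 milliohms

In milliohms:
  0.064 ohms = 0.064 × 10^3 milliohms = 64
  31000 microohms = 31000 × 10^-3 milliohms = 31
Difference: 64 - 31 = 33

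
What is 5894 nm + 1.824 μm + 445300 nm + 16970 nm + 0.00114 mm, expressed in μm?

In μm:
  5894 nm = 5894 × 10^-3 μm = 5.894
  1.824 μm → 1.824
  445300 nm = 445300 × 10^-3 μm = 445.3
  16970 nm = 16970 × 10^-3 μm = 16.97
  0.00114 mm = 0.00114 × 10^3 μm = 1.14
Sum: 5.894 + 1.824 + 445.3 + 16.97 + 1.14 = 471.128

471.128 μm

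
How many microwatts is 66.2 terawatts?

tera = 10¹², micro = 10⁻⁶; factor is 10¹⁸.
66.2 × 10¹⁸ = 66200000000000000000

66200000000000000000 microwatts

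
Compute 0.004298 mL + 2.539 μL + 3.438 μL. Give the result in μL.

10.275 μL

In μL:
  0.004298 mL = 0.004298e3 μL = 4.298
  2.539 μL → 2.539
  3.438 μL → 3.438
Sum: 4.298 + 2.539 + 3.438 = 10.275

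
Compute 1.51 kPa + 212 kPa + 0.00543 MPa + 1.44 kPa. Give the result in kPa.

In kPa:
  1.51 kPa → 1.51
  212 kPa → 212
  0.00543 MPa = 0.00543 × 10^3 kPa = 5.43
  1.44 kPa → 1.44
Sum: 1.51 + 212 + 5.43 + 1.44 = 220.38

220.38 kPa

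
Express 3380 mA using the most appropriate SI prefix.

3.38 A

= 3.38 A; mantissa already in [1, 1000).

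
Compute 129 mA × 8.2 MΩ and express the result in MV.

1.0578 MV

129 × 10⁻³ × 8.2 × 10⁶ = 1057.8 × 10³ V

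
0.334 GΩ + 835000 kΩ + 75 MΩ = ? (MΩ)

1244 MΩ

In MΩ:
  0.334 GΩ = 0.334 × 10^3 MΩ = 334
  835000 kΩ = 835000 × 10^-3 MΩ = 835
  75 MΩ → 75
Sum: 334 + 835 + 75 = 1244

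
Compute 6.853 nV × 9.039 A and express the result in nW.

61.944267 nW

6.853 × 10^-9 × 9.039 = 61.944267 × 10^-9 W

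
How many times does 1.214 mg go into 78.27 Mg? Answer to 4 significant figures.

64470000000

(78.27e6) / (1.214e-3) = 64.473e9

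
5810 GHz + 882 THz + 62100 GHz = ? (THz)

In THz:
  5810 GHz = 5810e-3 THz = 5.81
  882 THz → 882
  62100 GHz = 62100e-3 THz = 62.1
Sum: 5.81 + 882 + 62.1 = 949.91

949.91 THz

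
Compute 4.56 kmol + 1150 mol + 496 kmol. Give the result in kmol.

501.71 kmol

In kmol:
  4.56 kmol → 4.56
  1150 mol = 1150 × 10^-3 kmol = 1.15
  496 kmol → 496
Sum: 4.56 + 1.15 + 496 = 501.71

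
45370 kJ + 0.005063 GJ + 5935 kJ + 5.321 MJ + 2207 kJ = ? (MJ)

In MJ:
  45370 kJ = 45370 × 10⁻³ MJ = 45.37
  0.005063 GJ = 0.005063 × 10³ MJ = 5.063
  5935 kJ = 5935 × 10⁻³ MJ = 5.935
  5.321 MJ → 5.321
  2207 kJ = 2207 × 10⁻³ MJ = 2.207
Sum: 45.37 + 5.063 + 5.935 + 5.321 + 2.207 = 63.896

63.896 MJ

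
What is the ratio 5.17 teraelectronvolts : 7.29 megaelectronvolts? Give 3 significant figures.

709000

(5.17 × 10¹²) / (7.29 × 10⁶) = 0.7092 × 10⁶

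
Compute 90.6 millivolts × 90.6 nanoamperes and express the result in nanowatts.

90.6 × 10⁻³ × 90.6 × 10⁻⁹ = 8208.36 × 10⁻¹² W

8.20836 nanowatts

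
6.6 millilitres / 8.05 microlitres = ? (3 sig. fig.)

(6.6 × 10⁻³) / (8.05 × 10⁻⁶) = 0.8199 × 10³

820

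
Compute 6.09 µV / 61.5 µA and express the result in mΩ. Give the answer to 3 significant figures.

99.0 mΩ

(6.09e-6) / (61.5e-6) = 0.099024 Ω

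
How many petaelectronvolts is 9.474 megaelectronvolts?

0.000000009474 petaelectronvolts

mega = 10^6, peta = 10^15; factor is 10^-9.
9.474 × 10^-9 = 0.000000009474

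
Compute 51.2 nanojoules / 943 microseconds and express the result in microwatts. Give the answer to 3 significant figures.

54.3 microwatts

(51.2 × 10^-9) / (943 × 10^-6) = 0.054295 × 10^-3 W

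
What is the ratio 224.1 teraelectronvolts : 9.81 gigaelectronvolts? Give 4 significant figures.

22840

(224.1 × 10^12) / (9.81 × 10^9) = 22.844 × 10^3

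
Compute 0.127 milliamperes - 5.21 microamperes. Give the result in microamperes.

121.79 microamperes

In microamperes:
  0.127 milliamperes = 0.127 × 10^3 microamperes = 127
  5.21 microamperes → 5.21
Difference: 127 - 5.21 = 121.79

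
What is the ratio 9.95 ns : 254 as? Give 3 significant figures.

(9.95e-9) / (254e-18) = 0.03917e9

39200000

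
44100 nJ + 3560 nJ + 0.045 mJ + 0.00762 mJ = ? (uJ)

100.28 uJ

In uJ:
  44100 nJ = 44100 × 10⁻³ uJ = 44.1
  3560 nJ = 3560 × 10⁻³ uJ = 3.56
  0.045 mJ = 0.045 × 10³ uJ = 45
  0.00762 mJ = 0.00762 × 10³ uJ = 7.62
Sum: 44.1 + 3.56 + 45 + 7.62 = 100.28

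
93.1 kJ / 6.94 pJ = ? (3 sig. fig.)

13400000000000000

(93.1 × 10^3) / (6.94 × 10^-12) = 13.41 × 10^15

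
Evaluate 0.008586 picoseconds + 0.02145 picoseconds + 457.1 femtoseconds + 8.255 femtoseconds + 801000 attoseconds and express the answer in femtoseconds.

1296.391 femtoseconds

In femtoseconds:
  0.008586 picoseconds = 0.008586e3 femtoseconds = 8.586
  0.02145 picoseconds = 0.02145e3 femtoseconds = 21.45
  457.1 femtoseconds → 457.1
  8.255 femtoseconds → 8.255
  801000 attoseconds = 801000e-3 femtoseconds = 801
Sum: 8.586 + 21.45 + 457.1 + 8.255 + 801 = 1296.391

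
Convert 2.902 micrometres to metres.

micro = 1e-6, (no prefix) = 1e0; factor is 1e-6.
2.902 × 1e-6 = 0.000002902

0.000002902 metres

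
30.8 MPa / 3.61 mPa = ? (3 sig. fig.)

(30.8e6) / (3.61e-3) = 8.532e9

8530000000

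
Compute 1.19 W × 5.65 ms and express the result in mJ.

1.19 × 5.65 × 10^-3 = 6.7235 × 10^-3 J

6.7235 mJ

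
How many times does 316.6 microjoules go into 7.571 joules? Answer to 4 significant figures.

23910

(7.571) / (316.6e-6) = 0.023913e6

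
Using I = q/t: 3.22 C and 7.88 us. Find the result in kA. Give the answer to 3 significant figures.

(3.22) / (7.88e-6) = 0.40863e6 A

409 kA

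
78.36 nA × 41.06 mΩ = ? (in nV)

3.2174616 nV

78.36 × 10⁻⁹ × 41.06 × 10⁻³ = 3217.4616 × 10⁻¹² V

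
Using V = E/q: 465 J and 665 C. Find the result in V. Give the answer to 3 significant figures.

(465) / (665) = 0.69925 V

0.699 V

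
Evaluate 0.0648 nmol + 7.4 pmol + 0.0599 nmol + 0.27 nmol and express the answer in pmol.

In pmol:
  0.0648 nmol = 0.0648 × 10³ pmol = 64.8
  7.4 pmol → 7.4
  0.0599 nmol = 0.0599 × 10³ pmol = 59.9
  0.27 nmol = 0.27 × 10³ pmol = 270
Sum: 64.8 + 7.4 + 59.9 + 270 = 402.1

402.1 pmol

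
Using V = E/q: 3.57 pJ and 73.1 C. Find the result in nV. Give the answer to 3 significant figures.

0.0000488 nV

(3.57e-12) / (73.1) = 0.048837e-12 V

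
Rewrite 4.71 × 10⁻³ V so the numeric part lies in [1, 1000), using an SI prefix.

= 4.71 × 10⁻³ V; 10⁻³ is milli.

4.71 mV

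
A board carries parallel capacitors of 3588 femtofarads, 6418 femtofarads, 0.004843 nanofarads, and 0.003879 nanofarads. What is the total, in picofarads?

In picofarads:
  3588 femtofarads = 3588 × 10^-3 picofarads = 3.588
  6418 femtofarads = 6418 × 10^-3 picofarads = 6.418
  0.004843 nanofarads = 0.004843 × 10^3 picofarads = 4.843
  0.003879 nanofarads = 0.003879 × 10^3 picofarads = 3.879
Sum: 3.588 + 6.418 + 4.843 + 3.879 = 18.728

18.728 picofarads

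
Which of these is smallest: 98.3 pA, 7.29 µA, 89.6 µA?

98.3 pA

98.3 pA = 0.0000000000983 A
7.29 µA = 0.00000729 A
89.6 µA = 0.0000896 A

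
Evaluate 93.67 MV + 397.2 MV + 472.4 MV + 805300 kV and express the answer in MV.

1768.57 MV

In MV:
  93.67 MV → 93.67
  397.2 MV → 397.2
  472.4 MV → 472.4
  805300 kV = 805300 × 10^-3 MV = 805.3
Sum: 93.67 + 397.2 + 472.4 + 805.3 = 1768.57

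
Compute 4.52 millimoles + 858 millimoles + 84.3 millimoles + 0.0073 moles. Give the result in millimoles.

954.12 millimoles

In millimoles:
  4.52 millimoles → 4.52
  858 millimoles → 858
  84.3 millimoles → 84.3
  0.0073 moles = 0.0073 × 10^3 millimoles = 7.3
Sum: 4.52 + 858 + 84.3 + 7.3 = 954.12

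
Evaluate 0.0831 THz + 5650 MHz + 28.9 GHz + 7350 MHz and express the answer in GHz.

In GHz:
  0.0831 THz = 0.0831e3 GHz = 83.1
  5650 MHz = 5650e-3 GHz = 5.65
  28.9 GHz → 28.9
  7350 MHz = 7350e-3 GHz = 7.35
Sum: 83.1 + 5.65 + 28.9 + 7.35 = 125

125 GHz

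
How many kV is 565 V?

0.565 kV

(no prefix) = 1e0, kilo = 1e3; factor is 1e-3.
565 × 1e-3 = 0.565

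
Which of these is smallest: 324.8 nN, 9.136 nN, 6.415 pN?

6.415 pN

324.8 nN = 0.0000003248 N
9.136 nN = 0.000000009136 N
6.415 pN = 0.000000000006415 N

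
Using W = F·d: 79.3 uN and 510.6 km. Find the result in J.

40.49058 J

79.3e-6 × 510.6e3 = 40490.58e-3 J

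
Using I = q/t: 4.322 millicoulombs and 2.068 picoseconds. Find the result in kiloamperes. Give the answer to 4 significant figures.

2090000 kiloamperes

(4.322 × 10^-3) / (2.068 × 10^-12) = 2.08994 × 10^9 A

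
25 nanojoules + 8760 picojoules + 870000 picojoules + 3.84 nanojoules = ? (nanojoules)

907.6 nanojoules

In nanojoules:
  25 nanojoules → 25
  8760 picojoules = 8760 × 10^-3 nanojoules = 8.76
  870000 picojoules = 870000 × 10^-3 nanojoules = 870
  3.84 nanojoules → 3.84
Sum: 25 + 8.76 + 870 + 3.84 = 907.6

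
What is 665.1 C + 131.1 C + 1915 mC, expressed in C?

798.115 C

In C:
  665.1 C → 665.1
  131.1 C → 131.1
  1915 mC = 1915 × 10^-3 C = 1.915
Sum: 665.1 + 131.1 + 1.915 = 798.115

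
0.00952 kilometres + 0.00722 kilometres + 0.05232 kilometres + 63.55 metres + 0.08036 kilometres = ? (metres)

212.97 metres

In metres:
  0.00952 kilometres = 0.00952 × 10³ metres = 9.52
  0.00722 kilometres = 0.00722 × 10³ metres = 7.22
  0.05232 kilometres = 0.05232 × 10³ metres = 52.32
  63.55 metres → 63.55
  0.08036 kilometres = 0.08036 × 10³ metres = 80.36
Sum: 9.52 + 7.22 + 52.32 + 63.55 + 80.36 = 212.97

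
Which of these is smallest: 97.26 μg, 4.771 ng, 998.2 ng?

97.26 μg = 0.00009726 g
4.771 ng = 0.000000004771 g
998.2 ng = 0.0000009982 g

4.771 ng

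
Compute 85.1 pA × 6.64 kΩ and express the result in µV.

85.1 × 10^-12 × 6.64 × 10^3 = 565.064 × 10^-9 V

0.565064 µV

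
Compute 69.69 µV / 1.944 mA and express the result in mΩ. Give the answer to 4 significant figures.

(69.69e-6) / (1.944e-3) = 35.8488e-3 Ω

35.85 mΩ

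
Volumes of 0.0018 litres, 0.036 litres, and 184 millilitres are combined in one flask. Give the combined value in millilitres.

221.8 millilitres

In millilitres:
  0.0018 litres = 0.0018 × 10³ millilitres = 1.8
  0.036 litres = 0.036 × 10³ millilitres = 36
  184 millilitres → 184
Sum: 1.8 + 36 + 184 = 221.8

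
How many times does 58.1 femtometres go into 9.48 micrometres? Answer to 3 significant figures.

(9.48e-6) / (58.1e-15) = 0.1632e9

163000000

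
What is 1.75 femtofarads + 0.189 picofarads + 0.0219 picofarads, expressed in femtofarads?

In femtofarads:
  1.75 femtofarads → 1.75
  0.189 picofarads = 0.189e3 femtofarads = 189
  0.0219 picofarads = 0.0219e3 femtofarads = 21.9
Sum: 1.75 + 189 + 21.9 = 212.65

212.65 femtofarads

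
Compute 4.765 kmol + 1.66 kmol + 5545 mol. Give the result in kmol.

In kmol:
  4.765 kmol → 4.765
  1.66 kmol → 1.66
  5545 mol = 5545 × 10⁻³ kmol = 5.545
Sum: 4.765 + 1.66 + 5.545 = 11.97

11.97 kmol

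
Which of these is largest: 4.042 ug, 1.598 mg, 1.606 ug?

1.598 mg

4.042 ug = 0.000004042 g
1.598 mg = 0.001598 g
1.606 ug = 0.000001606 g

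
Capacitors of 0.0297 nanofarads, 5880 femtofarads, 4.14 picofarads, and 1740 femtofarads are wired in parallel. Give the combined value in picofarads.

41.46 picofarads

In picofarads:
  0.0297 nanofarads = 0.0297 × 10^3 picofarads = 29.7
  5880 femtofarads = 5880 × 10^-3 picofarads = 5.88
  4.14 picofarads → 4.14
  1740 femtofarads = 1740 × 10^-3 picofarads = 1.74
Sum: 29.7 + 5.88 + 4.14 + 1.74 = 41.46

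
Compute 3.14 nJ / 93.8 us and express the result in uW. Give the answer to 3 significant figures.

33.5 uW

(3.14 × 10^-9) / (93.8 × 10^-6) = 0.033475 × 10^-3 W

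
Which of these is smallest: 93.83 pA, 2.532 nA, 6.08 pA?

6.08 pA

93.83 pA = 0.00000000009383 A
2.532 nA = 0.000000002532 A
6.08 pA = 0.00000000000608 A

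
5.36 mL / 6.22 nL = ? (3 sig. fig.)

862000

(5.36e-3) / (6.22e-9) = 0.8617e6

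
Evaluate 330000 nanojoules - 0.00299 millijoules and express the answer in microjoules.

In microjoules:
  330000 nanojoules = 330000 × 10⁻³ microjoules = 330
  0.00299 millijoules = 0.00299 × 10³ microjoules = 2.99
Difference: 330 - 2.99 = 327.01

327.01 microjoules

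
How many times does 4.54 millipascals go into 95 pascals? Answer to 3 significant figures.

(95) / (4.54 × 10⁻³) = 20.93 × 10³

20900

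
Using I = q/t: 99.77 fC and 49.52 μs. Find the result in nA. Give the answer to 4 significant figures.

(99.77e-15) / (49.52e-6) = 2.01474e-9 A

2.015 nA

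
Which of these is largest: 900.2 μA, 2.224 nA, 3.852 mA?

3.852 mA

900.2 μA = 0.0009002 A
2.224 nA = 0.000000002224 A
3.852 mA = 0.003852 A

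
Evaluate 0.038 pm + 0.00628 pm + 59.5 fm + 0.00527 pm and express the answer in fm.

109.05 fm

In fm:
  0.038 pm = 0.038 × 10³ fm = 38
  0.00628 pm = 0.00628 × 10³ fm = 6.28
  59.5 fm → 59.5
  0.00527 pm = 0.00527 × 10³ fm = 5.27
Sum: 38 + 6.28 + 59.5 + 5.27 = 109.05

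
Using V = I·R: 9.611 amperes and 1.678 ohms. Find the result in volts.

16.127258 volts

9.611 × 1.678 = 16.127258 V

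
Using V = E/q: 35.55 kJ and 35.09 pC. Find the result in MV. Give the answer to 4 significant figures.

1013000000 MV

(35.55e3) / (35.09e-12) = 1.01311e15 V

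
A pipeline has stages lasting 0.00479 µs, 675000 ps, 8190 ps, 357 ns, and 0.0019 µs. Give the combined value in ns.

1046.88 ns

In ns:
  0.00479 µs = 0.00479 × 10³ ns = 4.79
  675000 ps = 675000 × 10⁻³ ns = 675
  8190 ps = 8190 × 10⁻³ ns = 8.19
  357 ns → 357
  0.0019 µs = 0.0019 × 10³ ns = 1.9
Sum: 4.79 + 675 + 8.19 + 357 + 1.9 = 1046.88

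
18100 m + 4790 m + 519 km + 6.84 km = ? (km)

548.73 km

In km:
  18100 m = 18100 × 10^-3 km = 18.1
  4790 m = 4790 × 10^-3 km = 4.79
  519 km → 519
  6.84 km → 6.84
Sum: 18.1 + 4.79 + 519 + 6.84 = 548.73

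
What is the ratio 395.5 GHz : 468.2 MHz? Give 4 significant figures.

(395.5 × 10^9) / (468.2 × 10^6) = 0.84472 × 10^3

844.7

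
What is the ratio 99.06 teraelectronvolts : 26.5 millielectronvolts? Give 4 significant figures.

3738000000000000

(99.06 × 10¹²) / (26.5 × 10⁻³) = 3.7381 × 10¹⁵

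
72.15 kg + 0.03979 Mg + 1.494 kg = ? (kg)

113.434 kg

In kg:
  72.15 kg → 72.15
  0.03979 Mg = 0.03979e3 kg = 39.79
  1.494 kg → 1.494
Sum: 72.15 + 39.79 + 1.494 = 113.434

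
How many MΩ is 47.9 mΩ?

0.0000000479 MΩ

milli = 10^-3, mega = 10^6; factor is 10^-9.
47.9 × 10^-9 = 0.0000000479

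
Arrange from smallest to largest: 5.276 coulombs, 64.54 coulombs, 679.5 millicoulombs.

679.5 millicoulombs < 5.276 coulombs < 64.54 coulombs

5.276 coulombs = 5.276 coulombs
64.54 coulombs = 64.54 coulombs
679.5 millicoulombs = 0.6795 coulombs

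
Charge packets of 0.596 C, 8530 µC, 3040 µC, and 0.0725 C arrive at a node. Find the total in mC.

In mC:
  0.596 C = 0.596e3 mC = 596
  8530 µC = 8530e-3 mC = 8.53
  3040 µC = 3040e-3 mC = 3.04
  0.0725 C = 0.0725e3 mC = 72.5
Sum: 596 + 8.53 + 3.04 + 72.5 = 680.07

680.07 mC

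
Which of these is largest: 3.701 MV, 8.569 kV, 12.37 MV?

12.37 MV

3.701 MV = 3701000 V
8.569 kV = 8569 V
12.37 MV = 12370000 V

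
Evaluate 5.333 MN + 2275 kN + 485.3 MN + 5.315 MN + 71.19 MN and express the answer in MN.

569.413 MN

In MN:
  5.333 MN → 5.333
  2275 kN = 2275 × 10^-3 MN = 2.275
  485.3 MN → 485.3
  5.315 MN → 5.315
  71.19 MN → 71.19
Sum: 5.333 + 2.275 + 485.3 + 5.315 + 71.19 = 569.413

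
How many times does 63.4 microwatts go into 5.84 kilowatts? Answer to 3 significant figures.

92100000

(5.84 × 10³) / (63.4 × 10⁻⁶) = 0.09211 × 10⁹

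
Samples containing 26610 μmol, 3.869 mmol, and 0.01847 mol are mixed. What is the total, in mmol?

In mmol:
  26610 μmol = 26610 × 10^-3 mmol = 26.61
  3.869 mmol → 3.869
  0.01847 mol = 0.01847 × 10^3 mmol = 18.47
Sum: 26.61 + 3.869 + 18.47 = 48.949

48.949 mmol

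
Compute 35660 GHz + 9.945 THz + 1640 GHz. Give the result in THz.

In THz:
  35660 GHz = 35660 × 10⁻³ THz = 35.66
  9.945 THz → 9.945
  1640 GHz = 1640 × 10⁻³ THz = 1.64
Sum: 35.66 + 9.945 + 1.64 = 47.245

47.245 THz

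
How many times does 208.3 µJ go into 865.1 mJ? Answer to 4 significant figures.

(865.1 × 10⁻³) / (208.3 × 10⁻⁶) = 4.1531 × 10³

4153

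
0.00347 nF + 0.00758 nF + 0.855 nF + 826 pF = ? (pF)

1692.05 pF

In pF:
  0.00347 nF = 0.00347e3 pF = 3.47
  0.00758 nF = 0.00758e3 pF = 7.58
  0.855 nF = 0.855e3 pF = 855
  826 pF → 826
Sum: 3.47 + 7.58 + 855 + 826 = 1692.05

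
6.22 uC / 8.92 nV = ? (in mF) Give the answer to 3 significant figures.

(6.22 × 10^-6) / (8.92 × 10^-9) = 0.69731 × 10^3 F

697000 mF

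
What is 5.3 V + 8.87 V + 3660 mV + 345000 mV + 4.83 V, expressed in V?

In V:
  5.3 V → 5.3
  8.87 V → 8.87
  3660 mV = 3660 × 10^-3 V = 3.66
  345000 mV = 345000 × 10^-3 V = 345
  4.83 V → 4.83
Sum: 5.3 + 8.87 + 3.66 + 345 + 4.83 = 367.66

367.66 V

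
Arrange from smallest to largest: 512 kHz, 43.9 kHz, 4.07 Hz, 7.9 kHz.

4.07 Hz < 7.9 kHz < 43.9 kHz < 512 kHz

512 kHz = 512000 Hz
43.9 kHz = 43900 Hz
4.07 Hz = 4.07 Hz
7.9 kHz = 7900 Hz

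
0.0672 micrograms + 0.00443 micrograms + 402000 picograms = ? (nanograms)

In nanograms:
  0.0672 micrograms = 0.0672 × 10³ nanograms = 67.2
  0.00443 micrograms = 0.00443 × 10³ nanograms = 4.43
  402000 picograms = 402000 × 10⁻³ nanograms = 402
Sum: 67.2 + 4.43 + 402 = 473.63

473.63 nanograms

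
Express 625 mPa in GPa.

milli = 1e-3, giga = 1e9; factor is 1e-12.
625 × 1e-12 = 0.000000000625

0.000000000625 GPa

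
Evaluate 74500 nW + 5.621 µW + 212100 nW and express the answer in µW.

292.221 µW

In µW:
  74500 nW = 74500e-3 µW = 74.5
  5.621 µW → 5.621
  212100 nW = 212100e-3 µW = 212.1
Sum: 74.5 + 5.621 + 212.1 = 292.221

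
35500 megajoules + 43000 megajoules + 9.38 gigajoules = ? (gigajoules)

87.88 gigajoules

In gigajoules:
  35500 megajoules = 35500e-3 gigajoules = 35.5
  43000 megajoules = 43000e-3 gigajoules = 43
  9.38 gigajoules → 9.38
Sum: 35.5 + 43 + 9.38 = 87.88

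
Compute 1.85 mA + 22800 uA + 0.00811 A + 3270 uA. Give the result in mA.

36.03 mA

In mA:
  1.85 mA → 1.85
  22800 uA = 22800e-3 mA = 22.8
  0.00811 A = 0.00811e3 mA = 8.11
  3270 uA = 3270e-3 mA = 3.27
Sum: 1.85 + 22.8 + 8.11 + 3.27 = 36.03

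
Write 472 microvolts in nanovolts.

472000 nanovolts

micro = 10⁻⁶, nano = 10⁻⁹; factor is 10³.
472 × 10³ = 472000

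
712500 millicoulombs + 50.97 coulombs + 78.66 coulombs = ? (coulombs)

842.13 coulombs

In coulombs:
  712500 millicoulombs = 712500e-3 coulombs = 712.5
  50.97 coulombs → 50.97
  78.66 coulombs → 78.66
Sum: 712.5 + 50.97 + 78.66 = 842.13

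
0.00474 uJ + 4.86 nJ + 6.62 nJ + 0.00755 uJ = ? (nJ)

23.77 nJ

In nJ:
  0.00474 uJ = 0.00474 × 10^3 nJ = 4.74
  4.86 nJ → 4.86
  6.62 nJ → 6.62
  0.00755 uJ = 0.00755 × 10^3 nJ = 7.55
Sum: 4.74 + 4.86 + 6.62 + 7.55 = 23.77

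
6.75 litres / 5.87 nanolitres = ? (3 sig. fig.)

(6.75) / (5.87 × 10⁻⁹) = 1.15 × 10⁹

1150000000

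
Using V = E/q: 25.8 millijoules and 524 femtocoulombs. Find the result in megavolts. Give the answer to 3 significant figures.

49200 megavolts

(25.8 × 10⁻³) / (524 × 10⁻¹⁵) = 0.049237 × 10¹² V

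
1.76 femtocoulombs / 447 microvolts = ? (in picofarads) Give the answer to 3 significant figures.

(1.76e-15) / (447e-6) = 0.0039374e-9 F

3.94 picofarads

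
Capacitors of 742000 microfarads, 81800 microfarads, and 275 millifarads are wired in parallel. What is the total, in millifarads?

1098.8 millifarads

In millifarads:
  742000 microfarads = 742000 × 10^-3 millifarads = 742
  81800 microfarads = 81800 × 10^-3 millifarads = 81.8
  275 millifarads → 275
Sum: 742 + 81.8 + 275 = 1098.8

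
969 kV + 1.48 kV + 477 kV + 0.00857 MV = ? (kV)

In kV:
  969 kV → 969
  1.48 kV → 1.48
  477 kV → 477
  0.00857 MV = 0.00857e3 kV = 8.57
Sum: 969 + 1.48 + 477 + 8.57 = 1456.05

1456.05 kV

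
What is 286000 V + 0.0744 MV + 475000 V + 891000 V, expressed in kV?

1726.4 kV

In kV:
  286000 V = 286000e-3 kV = 286
  0.0744 MV = 0.0744e3 kV = 74.4
  475000 V = 475000e-3 kV = 475
  891000 V = 891000e-3 kV = 891
Sum: 286 + 74.4 + 475 + 891 = 1726.4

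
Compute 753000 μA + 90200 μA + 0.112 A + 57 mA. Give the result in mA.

In mA:
  753000 μA = 753000e-3 mA = 753
  90200 μA = 90200e-3 mA = 90.2
  0.112 A = 0.112e3 mA = 112
  57 mA → 57
Sum: 753 + 90.2 + 112 + 57 = 1012.2

1012.2 mA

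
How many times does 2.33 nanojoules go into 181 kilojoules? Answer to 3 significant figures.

77700000000000

(181 × 10³) / (2.33 × 10⁻⁹) = 77.68 × 10¹²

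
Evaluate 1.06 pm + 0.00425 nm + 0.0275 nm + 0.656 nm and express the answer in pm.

688.81 pm

In pm:
  1.06 pm → 1.06
  0.00425 nm = 0.00425e3 pm = 4.25
  0.0275 nm = 0.0275e3 pm = 27.5
  0.656 nm = 0.656e3 pm = 656
Sum: 1.06 + 4.25 + 27.5 + 656 = 688.81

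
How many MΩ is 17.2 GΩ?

giga = 10⁹, mega = 10⁶; factor is 10³.
17.2 × 10³ = 17200

17200 MΩ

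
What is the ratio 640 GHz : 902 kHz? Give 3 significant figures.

(640 × 10^9) / (902 × 10^3) = 0.7095 × 10^6

710000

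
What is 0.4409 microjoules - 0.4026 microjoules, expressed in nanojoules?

38.3 nanojoules

In nanojoules:
  0.4409 microjoules = 0.4409 × 10^3 nanojoules = 440.9
  0.4026 microjoules = 0.4026 × 10^3 nanojoules = 402.6
Difference: 440.9 - 402.6 = 38.3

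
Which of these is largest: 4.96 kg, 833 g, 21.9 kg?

4.96 kg = 4960 g
833 g = 833 g
21.9 kg = 21900 g

21.9 kg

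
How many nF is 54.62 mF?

54620000 nF

milli = 10^-3, nano = 10^-9; factor is 10^6.
54.62 × 10^6 = 54620000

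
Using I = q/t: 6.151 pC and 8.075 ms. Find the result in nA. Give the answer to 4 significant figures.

0.7617 nA

(6.151 × 10⁻¹²) / (8.075 × 10⁻³) = 0.761734 × 10⁻⁹ A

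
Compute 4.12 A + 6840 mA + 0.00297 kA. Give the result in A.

In A:
  4.12 A → 4.12
  6840 mA = 6840 × 10^-3 A = 6.84
  0.00297 kA = 0.00297 × 10^3 A = 2.97
Sum: 4.12 + 6.84 + 2.97 = 13.93

13.93 A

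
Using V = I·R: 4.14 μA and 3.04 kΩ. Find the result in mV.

12.5856 mV

4.14 × 10^-6 × 3.04 × 10^3 = 12.5856 × 10^-3 V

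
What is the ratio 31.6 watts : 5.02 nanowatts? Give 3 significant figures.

6290000000

(31.6) / (5.02e-9) = 6.295e9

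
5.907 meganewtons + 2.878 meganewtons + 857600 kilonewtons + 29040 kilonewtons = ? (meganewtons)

In meganewtons:
  5.907 meganewtons → 5.907
  2.878 meganewtons → 2.878
  857600 kilonewtons = 857600e-3 meganewtons = 857.6
  29040 kilonewtons = 29040e-3 meganewtons = 29.04
Sum: 5.907 + 2.878 + 857.6 + 29.04 = 895.425

895.425 meganewtons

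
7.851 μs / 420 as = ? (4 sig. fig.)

(7.851 × 10^-6) / (420 × 10^-18) = 0.018693 × 10^12

18690000000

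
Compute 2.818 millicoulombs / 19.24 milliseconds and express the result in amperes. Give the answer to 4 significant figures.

0.1465 amperes

(2.818 × 10⁻³) / (19.24 × 10⁻³) = 0.146466 A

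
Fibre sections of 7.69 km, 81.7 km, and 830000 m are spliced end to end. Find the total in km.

In km:
  7.69 km → 7.69
  81.7 km → 81.7
  830000 m = 830000 × 10⁻³ km = 830
Sum: 7.69 + 81.7 + 830 = 919.39

919.39 km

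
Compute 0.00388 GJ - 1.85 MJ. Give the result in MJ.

2.03 MJ

In MJ:
  0.00388 GJ = 0.00388 × 10³ MJ = 3.88
  1.85 MJ → 1.85
Difference: 3.88 - 1.85 = 2.03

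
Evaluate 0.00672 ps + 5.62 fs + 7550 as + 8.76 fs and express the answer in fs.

28.65 fs

In fs:
  0.00672 ps = 0.00672 × 10³ fs = 6.72
  5.62 fs → 5.62
  7550 as = 7550 × 10⁻³ fs = 7.55
  8.76 fs → 8.76
Sum: 6.72 + 5.62 + 7.55 + 8.76 = 28.65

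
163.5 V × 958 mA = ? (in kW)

163.5 × 958 × 10⁻³ = 156633 × 10⁻³ W

0.156633 kW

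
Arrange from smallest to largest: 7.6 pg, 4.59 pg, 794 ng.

4.59 pg < 7.6 pg < 794 ng

7.6 pg = 0.0000000000076 g
4.59 pg = 0.00000000000459 g
794 ng = 0.000000794 g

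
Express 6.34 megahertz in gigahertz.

mega = 10⁶, giga = 10⁹; factor is 10⁻³.
6.34 × 10⁻³ = 0.00634

0.00634 gigahertz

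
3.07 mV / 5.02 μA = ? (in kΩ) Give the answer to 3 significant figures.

(3.07 × 10⁻³) / (5.02 × 10⁻⁶) = 0.61155 × 10³ Ω

0.612 kΩ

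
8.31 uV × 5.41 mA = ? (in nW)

44.9571 nW

8.31 × 10^-6 × 5.41 × 10^-3 = 44.9571 × 10^-9 W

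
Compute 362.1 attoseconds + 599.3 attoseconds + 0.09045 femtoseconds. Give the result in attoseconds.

1051.85 attoseconds

In attoseconds:
  362.1 attoseconds → 362.1
  599.3 attoseconds → 599.3
  0.09045 femtoseconds = 0.09045e3 attoseconds = 90.45
Sum: 362.1 + 599.3 + 90.45 = 1051.85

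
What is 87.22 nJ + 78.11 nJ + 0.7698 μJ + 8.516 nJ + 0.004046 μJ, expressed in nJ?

947.692 nJ

In nJ:
  87.22 nJ → 87.22
  78.11 nJ → 78.11
  0.7698 μJ = 0.7698 × 10³ nJ = 769.8
  8.516 nJ → 8.516
  0.004046 μJ = 0.004046 × 10³ nJ = 4.046
Sum: 87.22 + 78.11 + 769.8 + 8.516 + 4.046 = 947.692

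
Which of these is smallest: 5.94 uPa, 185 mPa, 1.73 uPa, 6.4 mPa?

1.73 uPa

5.94 uPa = 0.00000594 Pa
185 mPa = 0.185 Pa
1.73 uPa = 0.00000173 Pa
6.4 mPa = 0.0064 Pa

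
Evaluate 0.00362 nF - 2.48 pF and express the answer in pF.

In pF:
  0.00362 nF = 0.00362 × 10^3 pF = 3.62
  2.48 pF → 2.48
Difference: 3.62 - 2.48 = 1.14

1.14 pF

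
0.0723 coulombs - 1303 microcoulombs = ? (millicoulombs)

In millicoulombs:
  0.0723 coulombs = 0.0723 × 10³ millicoulombs = 72.3
  1303 microcoulombs = 1303 × 10⁻³ millicoulombs = 1.303
Difference: 72.3 - 1.303 = 70.997

70.997 millicoulombs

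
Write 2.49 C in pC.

(no prefix) = 10⁰, pico = 10⁻¹²; factor is 10¹².
2.49 × 10¹² = 2490000000000

2490000000000 pC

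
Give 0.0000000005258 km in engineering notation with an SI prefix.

525.8 nm

= 525.8e-9 m; 1e-9 is nano.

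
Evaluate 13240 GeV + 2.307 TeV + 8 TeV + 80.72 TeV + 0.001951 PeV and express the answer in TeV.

In TeV:
  13240 GeV = 13240 × 10^-3 TeV = 13.24
  2.307 TeV → 2.307
  8 TeV → 8
  80.72 TeV → 80.72
  0.001951 PeV = 0.001951 × 10^3 TeV = 1.951
Sum: 13.24 + 2.307 + 8 + 80.72 + 1.951 = 106.218

106.218 TeV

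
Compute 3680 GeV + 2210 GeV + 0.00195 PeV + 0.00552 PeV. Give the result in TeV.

In TeV:
  3680 GeV = 3680 × 10^-3 TeV = 3.68
  2210 GeV = 2210 × 10^-3 TeV = 2.21
  0.00195 PeV = 0.00195 × 10^3 TeV = 1.95
  0.00552 PeV = 0.00552 × 10^3 TeV = 5.52
Sum: 3.68 + 2.21 + 1.95 + 5.52 = 13.36

13.36 TeV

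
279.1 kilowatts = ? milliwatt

kilo = 10^3, milli = 10^-3; factor is 10^6.
279.1 × 10^6 = 279100000

279100000 milliwatts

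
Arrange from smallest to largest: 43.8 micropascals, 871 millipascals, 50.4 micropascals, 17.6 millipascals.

43.8 micropascals < 50.4 micropascals < 17.6 millipascals < 871 millipascals

43.8 micropascals = 0.0000438 pascals
871 millipascals = 0.871 pascals
50.4 micropascals = 0.0000504 pascals
17.6 millipascals = 0.0176 pascals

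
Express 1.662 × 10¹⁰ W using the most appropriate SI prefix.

16.62 GW

= 16.62 × 10⁹ W; 10⁹ is giga.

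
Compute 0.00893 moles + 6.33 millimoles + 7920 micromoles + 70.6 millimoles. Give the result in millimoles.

93.78 millimoles

In millimoles:
  0.00893 moles = 0.00893e3 millimoles = 8.93
  6.33 millimoles → 6.33
  7920 micromoles = 7920e-3 millimoles = 7.92
  70.6 millimoles → 70.6
Sum: 8.93 + 6.33 + 7.92 + 70.6 = 93.78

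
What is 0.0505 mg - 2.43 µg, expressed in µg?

48.07 µg

In µg:
  0.0505 mg = 0.0505 × 10^3 µg = 50.5
  2.43 µg → 2.43
Difference: 50.5 - 2.43 = 48.07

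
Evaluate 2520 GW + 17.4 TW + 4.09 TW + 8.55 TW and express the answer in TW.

32.56 TW

In TW:
  2520 GW = 2520e-3 TW = 2.52
  17.4 TW → 17.4
  4.09 TW → 4.09
  8.55 TW → 8.55
Sum: 2.52 + 17.4 + 4.09 + 8.55 = 32.56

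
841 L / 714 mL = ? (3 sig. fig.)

1180

(841) / (714e-3) = 1.178e3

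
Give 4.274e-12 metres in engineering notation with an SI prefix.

= 4.274e-12 metres; 1e-12 is pico.

4.274 picometres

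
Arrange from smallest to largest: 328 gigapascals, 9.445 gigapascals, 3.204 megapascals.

328 gigapascals = 328000000000 pascals
9.445 gigapascals = 9445000000 pascals
3.204 megapascals = 3204000 pascals

3.204 megapascals < 9.445 gigapascals < 328 gigapascals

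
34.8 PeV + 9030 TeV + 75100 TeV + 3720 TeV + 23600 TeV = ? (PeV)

146.25 PeV

In PeV:
  34.8 PeV → 34.8
  9030 TeV = 9030 × 10⁻³ PeV = 9.03
  75100 TeV = 75100 × 10⁻³ PeV = 75.1
  3720 TeV = 3720 × 10⁻³ PeV = 3.72
  23600 TeV = 23600 × 10⁻³ PeV = 23.6
Sum: 34.8 + 9.03 + 75.1 + 3.72 + 23.6 = 146.25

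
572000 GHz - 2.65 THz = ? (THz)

In THz:
  572000 GHz = 572000e-3 THz = 572
  2.65 THz → 2.65
Difference: 572 - 2.65 = 569.35

569.35 THz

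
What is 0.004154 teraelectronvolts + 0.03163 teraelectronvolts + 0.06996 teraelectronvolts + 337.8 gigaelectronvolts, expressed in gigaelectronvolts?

In gigaelectronvolts:
  0.004154 teraelectronvolts = 0.004154 × 10³ gigaelectronvolts = 4.154
  0.03163 teraelectronvolts = 0.03163 × 10³ gigaelectronvolts = 31.63
  0.06996 teraelectronvolts = 0.06996 × 10³ gigaelectronvolts = 69.96
  337.8 gigaelectronvolts → 337.8
Sum: 4.154 + 31.63 + 69.96 + 337.8 = 443.544

443.544 gigaelectronvolts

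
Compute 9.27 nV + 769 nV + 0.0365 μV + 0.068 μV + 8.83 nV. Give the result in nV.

891.6 nV

In nV:
  9.27 nV → 9.27
  769 nV → 769
  0.0365 μV = 0.0365 × 10^3 nV = 36.5
  0.068 μV = 0.068 × 10^3 nV = 68
  8.83 nV → 8.83
Sum: 9.27 + 769 + 36.5 + 68 + 8.83 = 891.6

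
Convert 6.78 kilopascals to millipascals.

kilo = 10^3, milli = 10^-3; factor is 10^6.
6.78 × 10^6 = 6780000

6780000 millipascals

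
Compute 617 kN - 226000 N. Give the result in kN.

In kN:
  617 kN → 617
  226000 N = 226000 × 10⁻³ kN = 226
Difference: 617 - 226 = 391

391 kN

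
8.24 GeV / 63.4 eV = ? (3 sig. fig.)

130000000

(8.24 × 10^9) / (63.4) = 0.13 × 10^9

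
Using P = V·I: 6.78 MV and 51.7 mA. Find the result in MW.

6.78 × 10⁶ × 51.7 × 10⁻³ = 350.526 × 10³ W

0.350526 MW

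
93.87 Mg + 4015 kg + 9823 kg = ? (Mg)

In Mg:
  93.87 Mg → 93.87
  4015 kg = 4015e-3 Mg = 4.015
  9823 kg = 9823e-3 Mg = 9.823
Sum: 93.87 + 4.015 + 9.823 = 107.708

107.708 Mg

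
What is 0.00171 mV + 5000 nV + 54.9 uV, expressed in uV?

In uV:
  0.00171 mV = 0.00171 × 10³ uV = 1.71
  5000 nV = 5000 × 10⁻³ uV = 5
  54.9 uV → 54.9
Sum: 1.71 + 5 + 54.9 = 61.61

61.61 uV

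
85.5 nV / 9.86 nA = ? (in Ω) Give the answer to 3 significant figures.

8.67 Ω

(85.5e-9) / (9.86e-9) = 8.6714 Ω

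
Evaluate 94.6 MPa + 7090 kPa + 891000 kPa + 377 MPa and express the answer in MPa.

1369.69 MPa

In MPa:
  94.6 MPa → 94.6
  7090 kPa = 7090 × 10^-3 MPa = 7.09
  891000 kPa = 891000 × 10^-3 MPa = 891
  377 MPa → 377
Sum: 94.6 + 7.09 + 891 + 377 = 1369.69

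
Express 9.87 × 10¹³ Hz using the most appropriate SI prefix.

= 98.7 × 10¹² Hz; 10¹² is tera.

98.7 THz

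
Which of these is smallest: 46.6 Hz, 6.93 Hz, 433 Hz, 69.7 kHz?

46.6 Hz = 46.6 Hz
6.93 Hz = 6.93 Hz
433 Hz = 433 Hz
69.7 kHz = 69700 Hz

6.93 Hz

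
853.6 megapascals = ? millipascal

853600000000 millipascals

mega = 1e6, milli = 1e-3; factor is 1e9.
853.6 × 1e9 = 853600000000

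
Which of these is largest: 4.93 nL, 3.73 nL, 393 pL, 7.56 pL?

4.93 nL

4.93 nL = 0.00000000493 L
3.73 nL = 0.00000000373 L
393 pL = 0.000000000393 L
7.56 pL = 0.00000000000756 L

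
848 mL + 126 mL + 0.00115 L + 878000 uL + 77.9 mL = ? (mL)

1931.05 mL

In mL:
  848 mL → 848
  126 mL → 126
  0.00115 L = 0.00115e3 mL = 1.15
  878000 uL = 878000e-3 mL = 878
  77.9 mL → 77.9
Sum: 848 + 126 + 1.15 + 878 + 77.9 = 1931.05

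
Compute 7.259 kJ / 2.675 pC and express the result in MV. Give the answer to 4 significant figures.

(7.259 × 10^3) / (2.675 × 10^-12) = 2.71364 × 10^15 V

2714000000 MV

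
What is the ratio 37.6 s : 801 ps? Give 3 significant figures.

46900000000

(37.6) / (801e-12) = 0.04694e12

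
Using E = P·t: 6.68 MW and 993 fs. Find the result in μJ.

6.68 × 10^6 × 993 × 10^-15 = 6633.24 × 10^-9 J

6.63324 μJ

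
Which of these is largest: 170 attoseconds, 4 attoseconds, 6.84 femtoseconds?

6.84 femtoseconds

170 attoseconds = 0.00000000000000017 seconds
4 attoseconds = 0.000000000000000004 seconds
6.84 femtoseconds = 0.00000000000000684 seconds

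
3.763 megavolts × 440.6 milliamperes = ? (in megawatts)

1.6579778 megawatts

3.763e6 × 440.6e-3 = 1657.9778e3 W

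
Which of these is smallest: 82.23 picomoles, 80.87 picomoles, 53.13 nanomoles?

82.23 picomoles = 0.00000000008223 moles
80.87 picomoles = 0.00000000008087 moles
53.13 nanomoles = 0.00000005313 moles

80.87 picomoles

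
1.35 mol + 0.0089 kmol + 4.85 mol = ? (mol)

15.1 mol

In mol:
  1.35 mol → 1.35
  0.0089 kmol = 0.0089e3 mol = 8.9
  4.85 mol → 4.85
Sum: 1.35 + 8.9 + 4.85 = 15.1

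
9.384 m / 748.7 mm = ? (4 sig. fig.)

12.53

(9.384) / (748.7 × 10^-3) = 0.012534 × 10^3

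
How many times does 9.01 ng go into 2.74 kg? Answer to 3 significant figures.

304000000000

(2.74 × 10^3) / (9.01 × 10^-9) = 0.3041 × 10^12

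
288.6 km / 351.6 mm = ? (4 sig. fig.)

820800

(288.6e3) / (351.6e-3) = 0.82082e6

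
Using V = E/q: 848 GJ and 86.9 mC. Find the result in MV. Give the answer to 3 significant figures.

9760000 MV

(848 × 10⁹) / (86.9 × 10⁻³) = 9.7583 × 10¹² V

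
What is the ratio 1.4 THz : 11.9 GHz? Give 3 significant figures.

118

(1.4 × 10¹²) / (11.9 × 10⁹) = 0.1176 × 10³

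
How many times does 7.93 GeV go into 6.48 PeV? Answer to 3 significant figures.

(6.48e15) / (7.93e9) = 0.8172e6

817000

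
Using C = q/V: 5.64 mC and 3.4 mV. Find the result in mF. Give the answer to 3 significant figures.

1660 mF

(5.64 × 10⁻³) / (3.4 × 10⁻³) = 1.6588 F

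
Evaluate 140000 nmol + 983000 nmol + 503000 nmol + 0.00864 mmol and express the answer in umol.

In umol:
  140000 nmol = 140000e-3 umol = 140
  983000 nmol = 983000e-3 umol = 983
  503000 nmol = 503000e-3 umol = 503
  0.00864 mmol = 0.00864e3 umol = 8.64
Sum: 140 + 983 + 503 + 8.64 = 1634.64

1634.64 umol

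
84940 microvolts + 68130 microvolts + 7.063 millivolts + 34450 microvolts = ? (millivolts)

In millivolts:
  84940 microvolts = 84940e-3 millivolts = 84.94
  68130 microvolts = 68130e-3 millivolts = 68.13
  7.063 millivolts → 7.063
  34450 microvolts = 34450e-3 millivolts = 34.45
Sum: 84.94 + 68.13 + 7.063 + 34.45 = 194.583

194.583 millivolts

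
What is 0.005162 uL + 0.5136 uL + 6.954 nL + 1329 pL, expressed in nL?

527.045 nL

In nL:
  0.005162 uL = 0.005162 × 10^3 nL = 5.162
  0.5136 uL = 0.5136 × 10^3 nL = 513.6
  6.954 nL → 6.954
  1329 pL = 1329 × 10^-3 nL = 1.329
Sum: 5.162 + 513.6 + 6.954 + 1.329 = 527.045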